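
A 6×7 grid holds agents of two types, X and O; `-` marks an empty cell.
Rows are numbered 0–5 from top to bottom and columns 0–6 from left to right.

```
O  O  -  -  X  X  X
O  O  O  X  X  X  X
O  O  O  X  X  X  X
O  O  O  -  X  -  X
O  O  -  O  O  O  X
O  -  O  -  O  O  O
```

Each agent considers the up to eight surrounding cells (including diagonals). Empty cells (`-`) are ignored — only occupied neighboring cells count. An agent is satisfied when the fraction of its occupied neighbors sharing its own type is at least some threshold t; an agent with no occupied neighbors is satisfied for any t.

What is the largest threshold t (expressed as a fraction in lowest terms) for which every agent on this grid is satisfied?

Row 0: (0,0)O 3/3 · (0,1)O 4/4 · (0,4)X 4/4 · (0,5)X 5/5 · (0,6)X 3/3
Row 1: (1,0)O 5/5 · (1,1)O 7/7 · (1,2)O 4/6 · (1,3)X 4/6 · (1,4)X 7/7 · (1,5)X 8/8 · (1,6)X 5/5
Row 2: (2,0)O 5/5 · (2,1)O 8/8 · (2,2)O 5/7 · (2,3)X 4/7 · (2,4)X 6/6 · (2,5)X 7/7 · (2,6)X 4/4
Row 3: (3,0)O 5/5 · (3,1)O 7/7 · (3,2)O 5/6 · (3,4)X 3/6 · (3,6)X 3/4
Row 4: (4,0)O 4/4 · (4,1)O 6/6 · (4,3)O 4/5 · (4,4)O 4/5 · (4,5)O 4/7 · (4,6)X 1/4
Row 5: (5,0)O 2/2 · (5,2)O 2/2 · (5,4)O 4/4 · (5,5)O 4/5 · (5,6)O 2/3
The smallest same-type fraction is 1/4 at (4,6), which reduces to 1/4. Any threshold above that leaves this agent unsatisfied.

1/4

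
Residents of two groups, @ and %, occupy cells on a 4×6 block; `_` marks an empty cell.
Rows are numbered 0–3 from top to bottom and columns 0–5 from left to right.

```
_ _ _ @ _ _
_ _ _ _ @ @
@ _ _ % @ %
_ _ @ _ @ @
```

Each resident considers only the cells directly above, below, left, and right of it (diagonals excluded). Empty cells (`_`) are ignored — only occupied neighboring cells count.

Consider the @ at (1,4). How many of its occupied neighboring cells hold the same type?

2

Occupied neighbors of (1,4): (2,4)=@, (1,5)=@.
Same type (@): 2 of 2.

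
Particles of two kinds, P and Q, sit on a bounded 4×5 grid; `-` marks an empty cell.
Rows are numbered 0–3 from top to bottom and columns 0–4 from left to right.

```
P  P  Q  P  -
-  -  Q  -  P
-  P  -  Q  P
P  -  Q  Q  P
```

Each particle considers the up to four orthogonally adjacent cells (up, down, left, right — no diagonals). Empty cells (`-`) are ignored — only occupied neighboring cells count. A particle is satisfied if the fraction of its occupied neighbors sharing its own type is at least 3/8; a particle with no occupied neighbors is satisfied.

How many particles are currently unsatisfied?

2

Row 0: (0,0)P 1/1 ok · (0,1)P 1/2 ok · (0,2)Q 1/3 unhappy · (0,3)P 0/1 unhappy
Row 1: (1,2)Q 1/1 ok · (1,4)P 1/1 ok
Row 2: (2,1)P 0/0 ok · (2,3)Q 1/2 ok · (2,4)P 2/3 ok
Row 3: (3,0)P 0/0 ok · (3,2)Q 1/1 ok · (3,3)Q 2/3 ok · (3,4)P 1/2 ok
Unsatisfied: (0,2), (0,3) — 2 in total.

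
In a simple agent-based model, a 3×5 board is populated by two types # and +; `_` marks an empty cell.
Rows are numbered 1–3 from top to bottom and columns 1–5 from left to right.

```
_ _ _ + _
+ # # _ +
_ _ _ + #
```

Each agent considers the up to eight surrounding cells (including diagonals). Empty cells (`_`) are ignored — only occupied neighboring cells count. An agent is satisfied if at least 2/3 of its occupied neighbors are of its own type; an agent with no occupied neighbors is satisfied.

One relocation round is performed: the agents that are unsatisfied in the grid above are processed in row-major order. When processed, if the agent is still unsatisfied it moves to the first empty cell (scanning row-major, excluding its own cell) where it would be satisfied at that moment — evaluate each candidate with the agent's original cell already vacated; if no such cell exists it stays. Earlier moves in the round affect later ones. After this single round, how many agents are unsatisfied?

Initially unsatisfied (in order): (1,4), (2,1), (2,2), (2,3), (3,4), (3,5).
  (1,4) → (1,5).
  (2,1) → (1,4).
  (2,2): now satisfied by earlier moves; stays.
  (2,3) → (1,1).
  (3,4) → (2,4).
  (3,5) → (1,2).
Resulting grid:
# # _ + +
_ # _ + +
_ _ _ _ _
All satisfied now.

0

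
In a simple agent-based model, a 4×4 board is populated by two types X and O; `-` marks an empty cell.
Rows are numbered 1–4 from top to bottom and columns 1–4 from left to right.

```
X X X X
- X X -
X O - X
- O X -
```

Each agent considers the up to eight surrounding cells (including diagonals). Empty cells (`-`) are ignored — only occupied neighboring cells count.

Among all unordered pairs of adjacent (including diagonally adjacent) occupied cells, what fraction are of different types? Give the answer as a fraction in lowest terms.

Scan each occupied cell's neighbors to the right and below (and the two forward diagonals) so each pair is counted once.
Row 1: X(1,1)–X(1,2)= X(1,1)–X(2,2)= X(1,2)–X(1,3)= X(1,2)–X(2,2)= X(1,2)–X(2,3)= X(1,3)–X(1,4)= X(1,3)–X(2,3)= X(1,3)–X(2,2)= X(1,4)–X(2,3)=  → 0/9 unlike.
Row 2: X(2,2)–X(2,3)= X(2,2)–O(3,2)≠ X(2,2)–X(3,1)= X(2,3)–X(3,4)= X(2,3)–O(3,2)≠  → 2/5 unlike.
Row 3: X(3,1)–O(3,2)≠ X(3,1)–O(4,2)≠ O(3,2)–O(4,2)= O(3,2)–X(4,3)≠ X(3,4)–X(4,3)=  → 3/5 unlike.
Row 4: O(4,2)–X(4,3)≠  → 1/1 unlike.
Total adjacent occupied pairs: 20; unlike-type pairs: 6.
6/20 reduces to 3/10.

3/10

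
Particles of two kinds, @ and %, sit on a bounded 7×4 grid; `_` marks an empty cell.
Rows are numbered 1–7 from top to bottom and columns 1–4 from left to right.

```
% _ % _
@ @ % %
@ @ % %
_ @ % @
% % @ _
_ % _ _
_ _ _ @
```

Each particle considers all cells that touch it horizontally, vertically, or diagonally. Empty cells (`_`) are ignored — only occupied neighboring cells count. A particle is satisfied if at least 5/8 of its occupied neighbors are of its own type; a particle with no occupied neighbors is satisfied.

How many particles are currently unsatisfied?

9

Row 1: (1,1)% 0/2 not · (1,3)% 2/3 satisfied
Row 2: (2,1)@ 3/4 satisfied · (2,2)@ 3/7 not · (2,3)% 4/6 satisfied · (2,4)% 4/4 satisfied
Row 3: (3,1)@ 4/4 satisfied · (3,2)@ 4/7 not · (3,3)% 4/8 not · (3,4)% 4/5 satisfied
Row 4: (4,2)@ 3/7 not · (4,3)% 3/7 not · (4,4)@ 1/4 not
Row 5: (5,1)% 2/3 satisfied · (5,2)% 3/5 not · (5,3)@ 2/5 not
Row 6: (6,2)% 2/3 satisfied
Row 7: (7,4)@ 0/0 satisfied
Unsatisfied: (1,1), (2,2), (3,2), (3,3), (4,2), (4,3), (4,4), (5,2), (5,3) — 9 in total.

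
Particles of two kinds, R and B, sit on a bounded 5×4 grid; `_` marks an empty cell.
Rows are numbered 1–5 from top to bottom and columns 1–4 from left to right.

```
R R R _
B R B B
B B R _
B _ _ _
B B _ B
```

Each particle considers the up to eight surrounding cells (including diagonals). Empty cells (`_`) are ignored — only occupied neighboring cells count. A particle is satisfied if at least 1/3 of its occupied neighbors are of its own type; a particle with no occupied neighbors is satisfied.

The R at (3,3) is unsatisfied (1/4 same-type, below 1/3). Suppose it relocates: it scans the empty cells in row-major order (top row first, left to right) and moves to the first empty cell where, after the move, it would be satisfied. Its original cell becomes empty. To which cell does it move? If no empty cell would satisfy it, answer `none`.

Vacating (3,3). Empty cells in order:
  (1,4): 1/3 same-type → satisfied — stop here.

(1,4)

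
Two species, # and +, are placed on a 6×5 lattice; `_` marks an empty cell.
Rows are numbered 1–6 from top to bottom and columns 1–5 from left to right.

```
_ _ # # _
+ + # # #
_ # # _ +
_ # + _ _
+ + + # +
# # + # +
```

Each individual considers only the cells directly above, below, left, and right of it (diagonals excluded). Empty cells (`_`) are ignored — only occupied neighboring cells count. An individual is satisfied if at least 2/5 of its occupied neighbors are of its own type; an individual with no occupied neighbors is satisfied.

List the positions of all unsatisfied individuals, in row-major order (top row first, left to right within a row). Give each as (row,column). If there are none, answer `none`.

Row 1: (1,3)# 2/2 satisfied · (1,4)# 2/2 satisfied
Row 2: (2,1)+ 1/1 satisfied · (2,2)+ 1/3 not · (2,3)# 3/4 satisfied · (2,4)# 3/3 satisfied · (2,5)# 1/2 satisfied
Row 3: (3,2)# 2/3 satisfied · (3,3)# 2/3 satisfied · (3,5)+ 0/1 not
Row 4: (4,2)# 1/3 not · (4,3)+ 1/3 not
Row 5: (5,1)+ 1/2 satisfied · (5,2)+ 2/4 satisfied · (5,3)+ 3/4 satisfied · (5,4)# 1/3 not · (5,5)+ 1/2 satisfied
Row 6: (6,1)# 1/2 satisfied · (6,2)# 1/3 not · (6,3)+ 1/3 not · (6,4)# 1/3 not · (6,5)+ 1/2 satisfied

(2,2), (3,5), (4,2), (4,3), (5,4), (6,2), (6,3), (6,4)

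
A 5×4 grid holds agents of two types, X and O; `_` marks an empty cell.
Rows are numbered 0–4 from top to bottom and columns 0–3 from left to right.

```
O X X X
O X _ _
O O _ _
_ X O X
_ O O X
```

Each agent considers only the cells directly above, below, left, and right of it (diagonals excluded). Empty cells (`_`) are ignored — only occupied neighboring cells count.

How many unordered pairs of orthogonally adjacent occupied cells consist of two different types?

8

Scan each occupied cell's neighbors to the right and below so each pair is counted once.
From row 0: 1 unlike of 5 pairs (running 1/5).
From row 1: 2 unlike of 3 pairs (running 3/8).
From row 2: 1 unlike of 2 pairs (running 4/10).
From row 3: 3 unlike of 5 pairs (running 7/15).
From row 4: 1 unlike of 2 pairs (running 8/17).
Total adjacent occupied pairs: 17; unlike-type pairs: 8.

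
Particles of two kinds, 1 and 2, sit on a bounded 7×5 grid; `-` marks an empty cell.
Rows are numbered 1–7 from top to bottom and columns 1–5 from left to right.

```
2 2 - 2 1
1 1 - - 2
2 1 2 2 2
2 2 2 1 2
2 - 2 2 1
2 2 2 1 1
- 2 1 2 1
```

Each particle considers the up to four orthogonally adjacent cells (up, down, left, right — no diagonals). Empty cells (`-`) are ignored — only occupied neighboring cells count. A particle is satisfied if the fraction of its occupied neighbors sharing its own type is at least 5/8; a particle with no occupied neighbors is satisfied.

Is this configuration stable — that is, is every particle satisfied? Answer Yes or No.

No

(1,1)2 1/2 unhappy
(1,2)2 1/2 unhappy
(1,4)2 0/1 unhappy
(1,5)1 0/2 unhappy
(2,1)1 1/3 unhappy
(2,2)1 2/3 ok
(2,5)2 1/2 unhappy
(3,1)2 1/3 unhappy
(3,2)1 1/4 unhappy
(3,3)2 2/3 ok
(3,4)2 2/3 ok
(3,5)2 3/3 ok
(4,1)2 3/3 ok
(4,2)2 2/3 ok
(4,3)2 3/4 ok
(4,4)1 0/4 unhappy
(4,5)2 1/3 unhappy
(5,1)2 2/2 ok
(5,3)2 3/3 ok
(5,4)2 1/4 unhappy
(5,5)1 1/3 unhappy
(6,1)2 2/2 ok
(6,2)2 3/3 ok
(6,3)2 2/4 unhappy
(6,4)1 1/4 unhappy
(6,5)1 3/3 ok
(7,2)2 1/2 unhappy
(7,3)1 0/3 unhappy
(7,4)2 0/3 unhappy
(7,5)1 1/2 unhappy
For instance (1,1) has only 1/2 same-type neighbors, below 5/8.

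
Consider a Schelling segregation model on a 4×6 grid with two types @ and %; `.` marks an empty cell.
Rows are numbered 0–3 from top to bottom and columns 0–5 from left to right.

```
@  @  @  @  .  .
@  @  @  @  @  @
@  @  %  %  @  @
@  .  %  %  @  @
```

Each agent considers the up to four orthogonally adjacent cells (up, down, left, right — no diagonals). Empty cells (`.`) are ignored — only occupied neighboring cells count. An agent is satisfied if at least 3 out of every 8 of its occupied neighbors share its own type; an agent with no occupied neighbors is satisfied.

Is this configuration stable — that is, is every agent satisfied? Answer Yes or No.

Yes

(0,0)@ 2/2 satisfied
(0,1)@ 3/3 satisfied
(0,2)@ 3/3 satisfied
(0,3)@ 2/2 satisfied
(1,0)@ 3/3 satisfied
(1,1)@ 4/4 satisfied
(1,2)@ 3/4 satisfied
(1,3)@ 3/4 satisfied
(1,4)@ 3/3 satisfied
(1,5)@ 2/2 satisfied
(2,0)@ 3/3 satisfied
(2,1)@ 2/3 satisfied
(2,2)% 2/4 satisfied
(2,3)% 2/4 satisfied
(2,4)@ 3/4 satisfied
(2,5)@ 3/3 satisfied
(3,0)@ 1/1 satisfied
(3,2)% 2/2 satisfied
(3,3)% 2/3 satisfied
(3,4)@ 2/3 satisfied
(3,5)@ 2/2 satisfied
All meet the threshold, so the configuration is stable.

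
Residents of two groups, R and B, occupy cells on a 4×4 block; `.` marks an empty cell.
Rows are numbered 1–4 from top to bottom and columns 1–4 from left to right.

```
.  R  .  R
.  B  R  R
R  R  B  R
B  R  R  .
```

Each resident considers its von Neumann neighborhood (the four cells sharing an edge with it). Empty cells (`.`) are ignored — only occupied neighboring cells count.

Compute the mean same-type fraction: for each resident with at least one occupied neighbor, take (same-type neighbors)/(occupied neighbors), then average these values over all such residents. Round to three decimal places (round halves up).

(1,2)R 0/1
(1,4)R 1/1
(2,2)B 0/3
(2,3)R 1/3
(2,4)R 3/3
(3,1)R 1/2
(3,2)R 2/4
(3,3)B 0/4
(3,4)R 1/2
(4,1)B 0/2
(4,2)R 2/3
(4,3)R 1/2
Sum over 12 residents: 0/1 + 1/1 + 0/3 + 1/3 + 3/3 + 1/2 + 2/4 + 0/4 + 1/2 + 0/2 + 2/3 + 1/2 = 5; mean = 5 ÷ 12 = 5/12 = 0.416666… → 0.417.

0.417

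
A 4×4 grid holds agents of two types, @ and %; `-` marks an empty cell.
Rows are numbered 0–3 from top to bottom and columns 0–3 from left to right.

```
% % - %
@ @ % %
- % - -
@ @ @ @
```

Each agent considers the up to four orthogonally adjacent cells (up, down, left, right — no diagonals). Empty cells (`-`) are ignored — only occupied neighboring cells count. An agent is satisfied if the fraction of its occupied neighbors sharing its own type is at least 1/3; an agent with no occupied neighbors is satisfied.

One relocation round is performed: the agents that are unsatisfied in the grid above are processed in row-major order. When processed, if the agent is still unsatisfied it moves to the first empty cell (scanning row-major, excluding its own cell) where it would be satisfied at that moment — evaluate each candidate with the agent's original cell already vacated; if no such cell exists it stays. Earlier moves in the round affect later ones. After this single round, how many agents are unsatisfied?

0

Initially unsatisfied (in order): (1,1), (2,1).
  (1,1) → (2,0).
  (2,1) → (0,2).
Resulting grid:
% % % %
@ - % %
@ - - -
@ @ @ @
All satisfied now.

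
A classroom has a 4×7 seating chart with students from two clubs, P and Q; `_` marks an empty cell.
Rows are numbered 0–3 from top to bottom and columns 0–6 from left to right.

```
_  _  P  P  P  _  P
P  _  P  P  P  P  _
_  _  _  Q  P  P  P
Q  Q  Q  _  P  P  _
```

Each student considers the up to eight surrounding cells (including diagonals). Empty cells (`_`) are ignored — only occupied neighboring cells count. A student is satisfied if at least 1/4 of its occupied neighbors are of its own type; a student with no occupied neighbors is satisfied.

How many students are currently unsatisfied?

Row 0: (0,2)P 3/3 satisfied · (0,3)P 5/5 satisfied · (0,4)P 4/4 satisfied · (0,6)P 1/1 satisfied
Row 1: (1,0)P 0/0 satisfied · (1,2)P 3/4 satisfied · (1,3)P 6/7 satisfied · (1,4)P 6/7 satisfied · (1,5)P 6/6 satisfied
Row 2: (2,3)Q 1/6 not · (2,4)P 6/7 satisfied · (2,5)P 6/6 satisfied · (2,6)P 3/3 satisfied
Row 3: (3,0)Q 1/1 satisfied · (3,1)Q 2/2 satisfied · (3,2)Q 2/2 satisfied · (3,4)P 3/4 satisfied · (3,5)P 4/4 satisfied
Unsatisfied: (2,3) — 1 in total.

1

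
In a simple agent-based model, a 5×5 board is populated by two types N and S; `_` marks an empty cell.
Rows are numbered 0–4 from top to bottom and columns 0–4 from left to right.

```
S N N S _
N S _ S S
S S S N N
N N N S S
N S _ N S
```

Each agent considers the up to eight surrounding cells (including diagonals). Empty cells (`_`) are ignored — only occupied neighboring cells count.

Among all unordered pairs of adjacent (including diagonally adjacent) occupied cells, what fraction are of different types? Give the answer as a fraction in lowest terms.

33/56

Scan each occupied cell's neighbors to the right and below (and the two forward diagonals) so each pair is counted once.
Row 0: S(0,0)–N(0,1)≠ S(0,0)–N(1,0)≠ S(0,0)–S(1,1)= N(0,1)–N(0,2)= N(0,1)–S(1,1)≠ N(0,1)–N(1,0)= N(0,2)–S(0,3)≠ N(0,2)–S(1,3)≠ N(0,2)–S(1,1)≠ S(0,3)–S(1,3)= S(0,3)–S(1,4)=  → 6/11 unlike.
Row 1: N(1,0)–S(1,1)≠ N(1,0)–S(2,0)≠ N(1,0)–S(2,1)≠ S(1,1)–S(2,1)= S(1,1)–S(2,2)= S(1,1)–S(2,0)= S(1,3)–S(1,4)= S(1,3)–N(2,3)≠ S(1,3)–N(2,4)≠ S(1,3)–S(2,2)= S(1,4)–N(2,4)≠ S(1,4)–N(2,3)≠  → 7/12 unlike.
Row 2: S(2,0)–S(2,1)= S(2,0)–N(3,0)≠ S(2,0)–N(3,1)≠ S(2,1)–S(2,2)= S(2,1)–N(3,1)≠ S(2,1)–N(3,2)≠ S(2,1)–N(3,0)≠ S(2,2)–N(2,3)≠ S(2,2)–N(3,2)≠ S(2,2)–S(3,3)= S(2,2)–N(3,1)≠ N(2,3)–N(2,4)= N(2,3)–S(3,3)≠ N(2,3)–S(3,4)≠ N(2,3)–N(3,2)= N(2,4)–S(3,4)≠ N(2,4)–S(3,3)≠  → 12/17 unlike.
Row 3: N(3,0)–N(3,1)= N(3,0)–N(4,0)= N(3,0)–S(4,1)≠ N(3,1)–N(3,2)= N(3,1)–S(4,1)≠ N(3,1)–N(4,0)= N(3,2)–S(3,3)≠ N(3,2)–N(4,3)= N(3,2)–S(4,1)≠ S(3,3)–S(3,4)= S(3,3)–N(4,3)≠ S(3,3)–S(4,4)= S(3,4)–S(4,4)= S(3,4)–N(4,3)≠  → 6/14 unlike.
Row 4: N(4,0)–S(4,1)≠ N(4,3)–S(4,4)≠  → 2/2 unlike.
Total adjacent occupied pairs: 56; unlike-type pairs: 33.
33/56 is already in lowest terms.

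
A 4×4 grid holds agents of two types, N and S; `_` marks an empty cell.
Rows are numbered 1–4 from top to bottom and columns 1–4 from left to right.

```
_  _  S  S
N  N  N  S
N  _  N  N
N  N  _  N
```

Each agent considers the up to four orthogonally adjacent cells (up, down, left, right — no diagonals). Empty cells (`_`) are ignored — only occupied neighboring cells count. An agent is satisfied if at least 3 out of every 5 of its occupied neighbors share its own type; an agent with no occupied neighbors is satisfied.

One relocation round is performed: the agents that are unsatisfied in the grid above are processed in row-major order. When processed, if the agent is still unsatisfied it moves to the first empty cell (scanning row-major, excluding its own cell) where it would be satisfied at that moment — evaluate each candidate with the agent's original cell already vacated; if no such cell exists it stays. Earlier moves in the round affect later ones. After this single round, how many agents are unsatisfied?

1

Initially unsatisfied (in order): (1,3), (2,3), (2,4).
  (1,3): no empty cell satisfies it; stays.
  (2,3) → (1,1).
  (2,4): no empty cell satisfies it; stays.
Resulting grid:
N _ S S
N N _ S
N _ N N
N N _ N
Unsatisfied now: (2,4).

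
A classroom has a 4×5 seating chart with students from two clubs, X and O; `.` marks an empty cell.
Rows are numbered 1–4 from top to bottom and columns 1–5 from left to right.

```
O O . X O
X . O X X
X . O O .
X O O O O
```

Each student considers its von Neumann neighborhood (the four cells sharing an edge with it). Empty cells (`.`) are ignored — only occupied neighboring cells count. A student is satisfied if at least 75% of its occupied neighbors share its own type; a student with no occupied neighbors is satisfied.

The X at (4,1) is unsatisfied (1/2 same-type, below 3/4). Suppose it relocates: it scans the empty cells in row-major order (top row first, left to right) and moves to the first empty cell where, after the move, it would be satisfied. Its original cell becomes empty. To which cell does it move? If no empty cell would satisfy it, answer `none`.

Vacating (4,1). Empty cells in order:
  (1,3): 1/3 same-type → still unsatisfied.
  (2,2): 1/3 same-type → still unsatisfied.
  (3,2): 1/3 same-type → still unsatisfied.
  (3,5): 1/3 same-type → still unsatisfied.

none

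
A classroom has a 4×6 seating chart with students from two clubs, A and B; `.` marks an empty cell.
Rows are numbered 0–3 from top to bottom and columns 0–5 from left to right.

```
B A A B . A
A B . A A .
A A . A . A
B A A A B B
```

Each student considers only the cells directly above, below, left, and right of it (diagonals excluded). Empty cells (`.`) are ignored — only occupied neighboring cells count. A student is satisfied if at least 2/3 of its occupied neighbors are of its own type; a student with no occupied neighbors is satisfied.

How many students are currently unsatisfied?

(0,0)B 0/2 not
(0,1)A 1/3 not
(0,2)A 1/2 not
(0,3)B 0/2 not
(0,5)A 0/0 satisfied
(1,0)A 1/3 not
(1,1)B 0/3 not
(1,3)A 2/3 satisfied
(1,4)A 1/1 satisfied
(2,0)A 2/3 satisfied
(2,1)A 2/3 satisfied
(2,3)A 2/2 satisfied
(2,5)A 0/1 not
(3,0)B 0/2 not
(3,1)A 2/3 satisfied
(3,2)A 2/2 satisfied
(3,3)A 2/3 satisfied
(3,4)B 1/2 not
(3,5)B 1/2 not
Unsatisfied: (0,0), (0,1), (0,2), (0,3), (1,0), (1,1), (2,5), (3,0), (3,4), (3,5) — 10 in total.

10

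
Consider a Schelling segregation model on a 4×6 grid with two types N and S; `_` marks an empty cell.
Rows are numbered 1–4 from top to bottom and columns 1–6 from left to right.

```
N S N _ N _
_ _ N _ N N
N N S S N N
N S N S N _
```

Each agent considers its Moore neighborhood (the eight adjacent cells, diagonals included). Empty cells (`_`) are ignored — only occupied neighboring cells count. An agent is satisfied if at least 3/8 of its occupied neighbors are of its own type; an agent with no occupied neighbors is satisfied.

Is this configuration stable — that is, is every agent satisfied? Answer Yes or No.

Row 1: (1,1)N 0/1 ✗ · (1,2)S 0/3 ✗ · (1,3)N 1/2 ✓ · (1,5)N 2/2 ✓
Row 2: (2,3)N 2/5 ✓ · (2,5)N 4/5 ✓ · (2,6)N 4/4 ✓
Row 3: (3,1)N 2/3 ✓ · (3,2)N 4/6 ✓ · (3,3)S 3/6 ✓ · (3,4)S 2/7 ✗ · (3,5)N 4/6 ✓ · (3,6)N 4/4 ✓
Row 4: (4,1)N 2/3 ✓ · (4,2)S 1/5 ✗ · (4,3)N 1/5 ✗ · (4,4)S 2/5 ✓ · (4,5)N 2/4 ✓
For instance (1,1) has only 0/1 same-type neighbors, below 3/8.

No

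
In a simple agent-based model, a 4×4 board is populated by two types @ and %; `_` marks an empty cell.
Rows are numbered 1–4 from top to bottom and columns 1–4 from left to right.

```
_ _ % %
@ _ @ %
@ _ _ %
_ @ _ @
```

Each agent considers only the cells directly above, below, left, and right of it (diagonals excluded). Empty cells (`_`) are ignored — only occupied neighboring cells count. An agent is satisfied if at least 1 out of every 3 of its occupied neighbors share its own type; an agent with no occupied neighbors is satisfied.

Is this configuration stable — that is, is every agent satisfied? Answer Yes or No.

(1,3)% 1/2 satisfied
(1,4)% 2/2 satisfied
(2,1)@ 1/1 satisfied
(2,3)@ 0/2 not
(2,4)% 2/3 satisfied
(3,1)@ 1/1 satisfied
(3,4)% 1/2 satisfied
(4,2)@ 0/0 satisfied
(4,4)@ 0/1 not
For instance (2,3) has only 0/2 same-type neighbors, below 1/3.

No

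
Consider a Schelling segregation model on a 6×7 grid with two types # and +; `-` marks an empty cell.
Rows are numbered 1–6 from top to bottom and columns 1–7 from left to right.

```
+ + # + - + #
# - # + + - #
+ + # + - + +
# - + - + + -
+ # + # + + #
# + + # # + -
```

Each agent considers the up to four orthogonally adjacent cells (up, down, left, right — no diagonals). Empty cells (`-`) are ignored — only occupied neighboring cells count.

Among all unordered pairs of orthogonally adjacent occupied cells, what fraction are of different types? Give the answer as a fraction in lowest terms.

23/43

Scan each occupied cell's neighbors to the right and below so each pair is counted once.
From row 1: 4 unlike of 8 pairs (running 4/8).
From row 2: 3 unlike of 6 pairs (running 7/14).
From row 3: 4 unlike of 7 pairs (running 11/21).
From row 4: 1 unlike of 5 pairs (running 12/26).
From row 5: 8 unlike of 12 pairs (running 20/38).
From row 6: 3 unlike of 5 pairs (running 23/43).
Total adjacent occupied pairs: 43; unlike-type pairs: 23.
23/43 is already in lowest terms.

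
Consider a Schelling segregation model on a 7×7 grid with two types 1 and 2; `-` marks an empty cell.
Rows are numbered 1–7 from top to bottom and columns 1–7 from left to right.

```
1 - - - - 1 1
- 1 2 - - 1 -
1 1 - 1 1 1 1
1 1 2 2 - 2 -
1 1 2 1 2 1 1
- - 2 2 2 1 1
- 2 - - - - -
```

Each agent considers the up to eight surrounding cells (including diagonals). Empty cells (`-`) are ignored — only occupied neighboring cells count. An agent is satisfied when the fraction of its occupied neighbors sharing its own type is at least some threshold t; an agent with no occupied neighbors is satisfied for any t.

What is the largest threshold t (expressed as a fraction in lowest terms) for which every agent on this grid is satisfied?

Row 1: (1,1)1 1/1 · (1,6)1 2/2 · (1,7)1 2/2
Row 2: (2,2)1 3/4 · (2,3)2 0/3 · (2,6)1 5/5
Row 3: (3,1)1 4/4 · (3,2)1 4/6 · (3,4)1 1/4 · (3,5)1 3/5 · (3,6)1 3/4 · (3,7)1 2/3
Row 4: (4,1)1 5/5 · (4,2)1 5/7 · (4,3)2 2/7 · (4,4)2 3/6 · (4,6)2 1/6
Row 5: (5,1)1 3/3 · (5,2)1 3/6 · (5,3)2 4/7 · (5,4)1 0/7 · (5,5)2 4/7 · (5,6)1 3/6 · (5,7)1 3/4
Row 6: (6,3)2 3/5 · (6,4)2 4/5 · (6,5)2 2/5 · (6,6)1 3/5 · (6,7)1 3/3
Row 7: (7,2)2 1/1
The smallest same-type fraction is 0/3 at (2,3), which reduces to 0/1. Any threshold above that leaves this agent unsatisfied.

0/1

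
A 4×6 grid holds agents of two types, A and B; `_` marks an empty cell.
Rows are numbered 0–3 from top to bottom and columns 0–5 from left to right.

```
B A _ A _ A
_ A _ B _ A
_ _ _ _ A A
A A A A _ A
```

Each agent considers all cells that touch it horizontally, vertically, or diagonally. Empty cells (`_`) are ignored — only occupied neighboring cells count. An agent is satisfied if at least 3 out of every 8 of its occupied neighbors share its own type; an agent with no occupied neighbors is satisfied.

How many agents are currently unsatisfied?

3

Row 0: (0,0)B 0/2 unhappy · (0,1)A 1/2 ok · (0,3)A 0/1 unhappy · (0,5)A 1/1 ok
Row 1: (1,1)A 1/2 ok · (1,3)B 0/2 unhappy · (1,5)A 3/3 ok
Row 2: (2,4)A 4/5 ok · (2,5)A 3/3 ok
Row 3: (3,0)A 1/1 ok · (3,1)A 2/2 ok · (3,2)A 2/2 ok · (3,3)A 2/2 ok · (3,5)A 2/2 ok
Unsatisfied: (0,0), (0,3), (1,3) — 3 in total.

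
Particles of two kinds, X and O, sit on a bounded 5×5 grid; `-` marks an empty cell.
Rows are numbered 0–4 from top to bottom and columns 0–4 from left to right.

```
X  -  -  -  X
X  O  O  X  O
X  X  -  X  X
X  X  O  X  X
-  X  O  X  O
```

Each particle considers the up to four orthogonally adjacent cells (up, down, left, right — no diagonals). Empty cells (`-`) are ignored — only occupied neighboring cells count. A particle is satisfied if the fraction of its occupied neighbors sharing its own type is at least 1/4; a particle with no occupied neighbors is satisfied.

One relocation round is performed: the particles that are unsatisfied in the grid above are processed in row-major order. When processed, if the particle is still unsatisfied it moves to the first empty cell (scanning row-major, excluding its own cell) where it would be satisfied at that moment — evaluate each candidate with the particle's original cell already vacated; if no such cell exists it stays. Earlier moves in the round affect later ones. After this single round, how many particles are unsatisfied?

Initially unsatisfied (in order): (0,4), (1,4), (4,4).
  (0,4) → (0,1).
  (1,4) → (0,2).
  (4,4) → (0,3).
Resulting grid:
X X O O -
X O O X -
X X - X X
X X O X X
- X O X -
All satisfied now.

0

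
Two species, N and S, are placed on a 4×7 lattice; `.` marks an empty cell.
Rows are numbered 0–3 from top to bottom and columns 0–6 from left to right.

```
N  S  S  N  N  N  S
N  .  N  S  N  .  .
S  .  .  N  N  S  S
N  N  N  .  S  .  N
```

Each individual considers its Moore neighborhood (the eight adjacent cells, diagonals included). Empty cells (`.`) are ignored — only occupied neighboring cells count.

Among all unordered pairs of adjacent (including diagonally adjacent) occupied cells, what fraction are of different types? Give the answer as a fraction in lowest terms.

Scan each occupied cell's neighbors to the right and below (and the two forward diagonals) so each pair is counted once.
Row 0: N(0,0)–S(0,1)≠ N(0,0)–N(1,0)= S(0,1)–S(0,2)= S(0,1)–N(1,2)≠ S(0,1)–N(1,0)≠ S(0,2)–N(0,3)≠ S(0,2)–N(1,2)≠ S(0,2)–S(1,3)= N(0,3)–N(0,4)= N(0,3)–S(1,3)≠ N(0,3)–N(1,4)= N(0,3)–N(1,2)= N(0,4)–N(0,5)= N(0,4)–N(1,4)= N(0,4)–S(1,3)≠ N(0,5)–S(0,6)≠ N(0,5)–N(1,4)=  → 8/17 unlike.
Row 1: N(1,0)–S(2,0)≠ N(1,2)–S(1,3)≠ N(1,2)–N(2,3)= S(1,3)–N(1,4)≠ S(1,3)–N(2,3)≠ S(1,3)–N(2,4)≠ N(1,4)–N(2,4)= N(1,4)–S(2,5)≠ N(1,4)–N(2,3)=  → 6/9 unlike.
Row 2: S(2,0)–N(3,0)≠ S(2,0)–N(3,1)≠ N(2,3)–N(2,4)= N(2,3)–S(3,4)≠ N(2,3)–N(3,2)= N(2,4)–S(2,5)≠ N(2,4)–S(3,4)≠ S(2,5)–S(2,6)= S(2,5)–N(3,6)≠ S(2,5)–S(3,4)= S(2,6)–N(3,6)≠  → 7/11 unlike.
Row 3: N(3,0)–N(3,1)= N(3,1)–N(3,2)=  → 0/2 unlike.
Total adjacent occupied pairs: 39; unlike-type pairs: 21.
21/39 reduces to 7/13.

7/13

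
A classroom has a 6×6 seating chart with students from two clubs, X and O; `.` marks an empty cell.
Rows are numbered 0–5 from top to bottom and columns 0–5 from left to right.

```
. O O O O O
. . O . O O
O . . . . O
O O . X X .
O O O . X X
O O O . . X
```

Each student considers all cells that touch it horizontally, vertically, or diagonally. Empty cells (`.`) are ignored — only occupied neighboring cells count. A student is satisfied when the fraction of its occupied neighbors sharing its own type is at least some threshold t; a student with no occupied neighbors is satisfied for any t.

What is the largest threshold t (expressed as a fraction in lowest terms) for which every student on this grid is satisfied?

(0,1)O 2/2
(0,2)O 3/3
(0,3)O 4/4
(0,4)O 4/4
(0,5)O 3/3
(1,2)O 3/3
(1,4)O 5/5
(1,5)O 4/4
(2,0)O 2/2
(2,5)O 2/3
(3,0)O 4/4
(3,1)O 5/5
(3,3)X 2/3
(3,4)X 3/4
(4,0)O 5/5
(4,1)O 7/7
(4,2)O 4/5
(4,4)X 4/4
(4,5)X 3/3
(5,0)O 3/3
(5,1)O 5/5
(5,2)O 3/3
(5,5)X 2/2
The smallest same-type fraction is 2/3 at (2,5), which reduces to 2/3. Any threshold above that leaves this student unsatisfied.

2/3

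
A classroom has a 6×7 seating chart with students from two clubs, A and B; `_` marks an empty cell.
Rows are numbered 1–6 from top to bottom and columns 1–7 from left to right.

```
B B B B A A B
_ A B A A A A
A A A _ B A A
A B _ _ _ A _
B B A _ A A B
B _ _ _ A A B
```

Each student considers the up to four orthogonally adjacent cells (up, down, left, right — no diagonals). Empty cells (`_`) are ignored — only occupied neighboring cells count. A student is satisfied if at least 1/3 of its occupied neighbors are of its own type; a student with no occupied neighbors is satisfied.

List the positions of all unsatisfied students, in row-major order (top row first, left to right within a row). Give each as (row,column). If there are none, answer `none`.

(1,1)B 1/1 ✓
(1,2)B 2/3 ✓
(1,3)B 3/3 ✓
(1,4)B 1/3 ✓
(1,5)A 2/3 ✓
(1,6)A 2/3 ✓
(1,7)B 0/2 ✗
(2,2)A 1/3 ✓
(2,3)B 1/4 ✗
(2,4)A 1/3 ✓
(2,5)A 3/4 ✓
(2,6)A 4/4 ✓
(2,7)A 2/3 ✓
(3,1)A 2/2 ✓
(3,2)A 3/4 ✓
(3,3)A 1/2 ✓
(3,5)B 0/2 ✗
(3,6)A 3/4 ✓
(3,7)A 2/2 ✓
(4,1)A 1/3 ✓
(4,2)B 1/3 ✓
(4,6)A 2/2 ✓
(5,1)B 2/3 ✓
(5,2)B 2/3 ✓
(5,3)A 0/1 ✗
(5,5)A 2/2 ✓
(5,6)A 3/4 ✓
(5,7)B 1/2 ✓
(6,1)B 1/1 ✓
(6,5)A 2/2 ✓
(6,6)A 2/3 ✓
(6,7)B 1/2 ✓

(1,7), (2,3), (3,5), (5,3)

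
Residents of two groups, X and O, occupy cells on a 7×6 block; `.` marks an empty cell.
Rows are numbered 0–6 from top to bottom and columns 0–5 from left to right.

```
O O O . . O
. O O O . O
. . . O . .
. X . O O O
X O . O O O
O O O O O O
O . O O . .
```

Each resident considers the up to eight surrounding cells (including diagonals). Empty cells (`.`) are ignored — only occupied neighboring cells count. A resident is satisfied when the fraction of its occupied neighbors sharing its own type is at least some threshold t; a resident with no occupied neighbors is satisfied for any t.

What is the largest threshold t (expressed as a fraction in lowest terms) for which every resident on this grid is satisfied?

(0,0)O 2/2
(0,1)O 4/4
(0,2)O 4/4
(0,5)O 1/1
(1,1)O 4/4
(1,2)O 5/5
(1,3)O 3/3
(1,5)O 1/1
(2,3)O 4/4
(3,1)X 1/2
(3,3)O 4/4
(3,4)O 6/6
(3,5)O 3/3
(4,0)X 1/4
(4,1)O 3/5
(4,3)O 6/6
(4,4)O 8/8
(4,5)O 5/5
(5,0)O 3/4
(5,1)O 5/6
(5,2)O 6/6
(5,3)O 6/6
(5,4)O 6/6
(5,5)O 3/3
(6,0)O 2/2
(6,2)O 4/4
(6,3)O 4/4
The smallest same-type fraction is 1/4 at (4,0), which reduces to 1/4. Any threshold above that leaves this resident unsatisfied.

1/4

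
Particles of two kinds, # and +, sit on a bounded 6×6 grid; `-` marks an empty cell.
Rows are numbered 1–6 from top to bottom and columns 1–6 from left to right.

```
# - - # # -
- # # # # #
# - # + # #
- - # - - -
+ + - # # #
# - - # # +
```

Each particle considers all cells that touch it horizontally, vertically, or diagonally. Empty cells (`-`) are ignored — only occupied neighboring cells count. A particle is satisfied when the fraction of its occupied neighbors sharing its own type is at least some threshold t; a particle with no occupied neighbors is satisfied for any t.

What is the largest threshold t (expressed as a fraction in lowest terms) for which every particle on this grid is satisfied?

0/1

Row 1: (1,1)# 1/1 · (1,4)# 4/4 · (1,5)# 4/4
Row 2: (2,2)# 4/4 · (2,3)# 4/5 · (2,4)# 6/7 · (2,5)# 6/7 · (2,6)# 4/4
Row 3: (3,1)# 1/1 · (3,3)# 4/5 · (3,4)+ 0/6 · (3,5)# 4/5 · (3,6)# 3/3
Row 4: (4,3)# 2/4
Row 5: (5,1)+ 1/2 · (5,2)+ 1/3 · (5,4)# 4/4 · (5,5)# 4/5 · (5,6)# 2/3
Row 6: (6,1)# 0/2 · (6,4)# 3/3 · (6,5)# 4/5 · (6,6)+ 0/3
The smallest same-type fraction is 0/6 at (3,4), which reduces to 0/1. Any threshold above that leaves this particle unsatisfied.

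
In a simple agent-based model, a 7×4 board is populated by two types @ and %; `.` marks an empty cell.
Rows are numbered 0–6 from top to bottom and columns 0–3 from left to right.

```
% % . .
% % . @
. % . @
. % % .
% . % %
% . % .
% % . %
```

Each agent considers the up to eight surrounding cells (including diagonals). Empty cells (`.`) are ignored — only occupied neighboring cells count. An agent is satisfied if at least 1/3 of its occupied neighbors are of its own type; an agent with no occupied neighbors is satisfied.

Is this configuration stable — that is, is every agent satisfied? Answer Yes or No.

Yes

Row 0: (0,0)% 3/3 ok · (0,1)% 3/3 ok
Row 1: (1,0)% 4/4 ok · (1,1)% 4/4 ok · (1,3)@ 1/1 ok
Row 2: (2,1)% 4/4 ok · (2,3)@ 1/2 ok
Row 3: (3,1)% 4/4 ok · (3,2)% 4/5 ok
Row 4: (4,0)% 2/2 ok · (4,2)% 4/4 ok · (4,3)% 3/3 ok
Row 5: (5,0)% 3/3 ok · (5,2)% 4/4 ok
Row 6: (6,0)% 2/2 ok · (6,1)% 3/3 ok · (6,3)% 1/1 ok
All meet the threshold, so the configuration is stable.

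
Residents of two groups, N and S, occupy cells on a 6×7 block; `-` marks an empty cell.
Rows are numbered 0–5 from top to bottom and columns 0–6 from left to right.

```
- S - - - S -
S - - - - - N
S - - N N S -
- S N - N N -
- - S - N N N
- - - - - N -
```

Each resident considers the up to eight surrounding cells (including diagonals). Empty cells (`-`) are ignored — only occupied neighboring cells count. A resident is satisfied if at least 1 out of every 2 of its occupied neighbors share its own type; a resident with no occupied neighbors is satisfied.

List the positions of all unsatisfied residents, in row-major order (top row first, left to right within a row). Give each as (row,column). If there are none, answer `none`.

(0,1)S 1/1 satisfied
(0,5)S 0/1 not
(1,0)S 2/2 satisfied
(1,6)N 0/2 not
(2,0)S 2/2 satisfied
(2,3)N 3/3 satisfied
(2,4)N 3/4 satisfied
(2,5)S 0/4 not
(3,1)S 2/3 satisfied
(3,2)N 1/3 not
(3,4)N 5/6 satisfied
(3,5)N 5/6 satisfied
(4,2)S 1/2 satisfied
(4,4)N 4/4 satisfied
(4,5)N 5/5 satisfied
(4,6)N 3/3 satisfied
(5,5)N 3/3 satisfied

(0,5), (1,6), (2,5), (3,2)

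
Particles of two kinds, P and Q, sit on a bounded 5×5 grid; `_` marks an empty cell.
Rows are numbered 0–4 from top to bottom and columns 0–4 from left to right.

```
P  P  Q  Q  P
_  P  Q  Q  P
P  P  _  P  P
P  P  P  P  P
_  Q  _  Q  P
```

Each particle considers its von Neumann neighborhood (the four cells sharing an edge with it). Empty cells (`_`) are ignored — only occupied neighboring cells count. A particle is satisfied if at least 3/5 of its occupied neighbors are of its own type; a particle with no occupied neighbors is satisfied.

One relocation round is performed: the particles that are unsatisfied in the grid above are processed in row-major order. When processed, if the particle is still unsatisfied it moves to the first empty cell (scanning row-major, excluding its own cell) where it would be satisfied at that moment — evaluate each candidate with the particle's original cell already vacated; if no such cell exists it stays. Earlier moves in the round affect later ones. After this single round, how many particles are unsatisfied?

Initially unsatisfied (in order): (0,4), (1,3), (4,1), (4,3), (4,4).
  (0,4) → (1,0).
  (1,3) → (4,2).
  (4,1): no empty cell satisfies it; stays.
  (4,3): no empty cell satisfies it; stays.
  (4,4) → (2,2).
Resulting grid:
P P Q Q _
P P Q _ P
P P P P P
P P P P P
_ Q Q Q _
Unsatisfied now: (1,2), (4,1), (4,3).

3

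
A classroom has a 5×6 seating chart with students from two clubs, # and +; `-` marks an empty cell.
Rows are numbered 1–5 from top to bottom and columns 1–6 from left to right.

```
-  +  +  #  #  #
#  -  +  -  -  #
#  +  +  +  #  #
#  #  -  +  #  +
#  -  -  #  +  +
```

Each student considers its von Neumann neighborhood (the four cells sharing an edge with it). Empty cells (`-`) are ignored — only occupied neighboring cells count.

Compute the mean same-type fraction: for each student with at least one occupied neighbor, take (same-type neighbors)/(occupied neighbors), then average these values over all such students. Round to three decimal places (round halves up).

0.692

(1,2)+ 1/1
(1,3)+ 2/3
(1,4)# 1/2
(1,5)# 2/2
(1,6)# 2/2
(2,1)# 1/1
(2,3)+ 2/2
(2,6)# 2/2
(3,1)# 2/3
(3,2)+ 1/3
(3,3)+ 3/3
(3,4)+ 2/3
(3,5)# 2/3
(3,6)# 2/3
(4,1)# 3/3
(4,2)# 1/2
(4,4)+ 1/3
(4,5)# 1/4
(4,6)+ 1/3
(5,1)# 1/1
(5,4)# 0/2
(5,5)+ 1/3
(5,6)+ 2/2
Sum over 23 students: 1/1 + 2/3 + 1/2 + 2/2 + 2/2 + 1/1 + 2/2 + 2/2 + 2/3 + 1/3 + 3/3 + 2/3 + 2/3 + 2/3 + 3/3 + 1/2 + 1/3 + 1/4 + 1/3 + 1/1 + 0/2 + 1/3 + 2/2 = 191/12; mean = 191/12 ÷ 23 = 191/276 = 0.692028… → 0.692.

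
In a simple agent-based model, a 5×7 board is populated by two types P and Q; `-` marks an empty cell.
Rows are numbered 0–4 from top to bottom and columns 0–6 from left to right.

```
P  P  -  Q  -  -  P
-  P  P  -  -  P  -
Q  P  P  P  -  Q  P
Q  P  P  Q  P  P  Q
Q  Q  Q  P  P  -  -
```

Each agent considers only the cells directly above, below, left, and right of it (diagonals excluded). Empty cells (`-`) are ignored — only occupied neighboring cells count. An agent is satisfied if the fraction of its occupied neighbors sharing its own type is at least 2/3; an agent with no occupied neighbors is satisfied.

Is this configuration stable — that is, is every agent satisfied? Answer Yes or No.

(0,0)P 1/1 ✓
(0,1)P 2/2 ✓
(0,3)Q 0/0 ✓
(0,6)P 0/0 ✓
(1,1)P 3/3 ✓
(1,2)P 2/2 ✓
(1,5)P 0/1 ✗
(2,0)Q 1/2 ✗
(2,1)P 3/4 ✓
(2,2)P 4/4 ✓
(2,3)P 1/2 ✗
(2,5)Q 0/3 ✗
(2,6)P 0/2 ✗
(3,0)Q 2/3 ✓
(3,1)P 2/4 ✗
(3,2)P 2/4 ✗
(3,3)Q 0/4 ✗
(3,4)P 2/3 ✓
(3,5)P 1/3 ✗
(3,6)Q 0/2 ✗
(4,0)Q 2/2 ✓
(4,1)Q 2/3 ✓
(4,2)Q 1/3 ✗
(4,3)P 1/3 ✗
(4,4)P 2/2 ✓
For instance (1,5) has only 0/1 same-type neighbors, below 2/3.

No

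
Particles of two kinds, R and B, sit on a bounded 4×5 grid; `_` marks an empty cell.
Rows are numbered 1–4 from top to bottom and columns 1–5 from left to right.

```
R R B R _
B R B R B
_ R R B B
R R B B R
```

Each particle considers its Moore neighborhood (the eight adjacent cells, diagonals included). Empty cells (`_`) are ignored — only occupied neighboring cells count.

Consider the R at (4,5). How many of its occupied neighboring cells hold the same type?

0

Occupied neighbors of (4,5): (3,4)=B, (3,5)=B, (4,4)=B.
Same type (R): 0 of 3.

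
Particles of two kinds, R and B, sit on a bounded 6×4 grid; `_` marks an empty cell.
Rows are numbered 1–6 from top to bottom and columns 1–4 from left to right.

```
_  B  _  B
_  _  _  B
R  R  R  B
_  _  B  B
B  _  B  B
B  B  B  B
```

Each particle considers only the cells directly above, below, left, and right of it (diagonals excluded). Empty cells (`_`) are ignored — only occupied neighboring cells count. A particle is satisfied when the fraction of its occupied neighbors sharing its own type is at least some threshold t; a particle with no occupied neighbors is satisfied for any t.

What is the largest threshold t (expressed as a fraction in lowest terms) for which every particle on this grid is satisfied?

Row 1: (1,2)B — no occupied neighbors · (1,4)B 1/1
Row 2: (2,4)B 2/2
Row 3: (3,1)R 1/1 · (3,2)R 2/2 · (3,3)R 1/3 · (3,4)B 2/3
Row 4: (4,3)B 2/3 · (4,4)B 3/3
Row 5: (5,1)B 1/1 · (5,3)B 3/3 · (5,4)B 3/3
Row 6: (6,1)B 2/2 · (6,2)B 2/2 · (6,3)B 3/3 · (6,4)B 2/2
The smallest same-type fraction is 1/3 at (3,3), which reduces to 1/3. Any threshold above that leaves this particle unsatisfied.

1/3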